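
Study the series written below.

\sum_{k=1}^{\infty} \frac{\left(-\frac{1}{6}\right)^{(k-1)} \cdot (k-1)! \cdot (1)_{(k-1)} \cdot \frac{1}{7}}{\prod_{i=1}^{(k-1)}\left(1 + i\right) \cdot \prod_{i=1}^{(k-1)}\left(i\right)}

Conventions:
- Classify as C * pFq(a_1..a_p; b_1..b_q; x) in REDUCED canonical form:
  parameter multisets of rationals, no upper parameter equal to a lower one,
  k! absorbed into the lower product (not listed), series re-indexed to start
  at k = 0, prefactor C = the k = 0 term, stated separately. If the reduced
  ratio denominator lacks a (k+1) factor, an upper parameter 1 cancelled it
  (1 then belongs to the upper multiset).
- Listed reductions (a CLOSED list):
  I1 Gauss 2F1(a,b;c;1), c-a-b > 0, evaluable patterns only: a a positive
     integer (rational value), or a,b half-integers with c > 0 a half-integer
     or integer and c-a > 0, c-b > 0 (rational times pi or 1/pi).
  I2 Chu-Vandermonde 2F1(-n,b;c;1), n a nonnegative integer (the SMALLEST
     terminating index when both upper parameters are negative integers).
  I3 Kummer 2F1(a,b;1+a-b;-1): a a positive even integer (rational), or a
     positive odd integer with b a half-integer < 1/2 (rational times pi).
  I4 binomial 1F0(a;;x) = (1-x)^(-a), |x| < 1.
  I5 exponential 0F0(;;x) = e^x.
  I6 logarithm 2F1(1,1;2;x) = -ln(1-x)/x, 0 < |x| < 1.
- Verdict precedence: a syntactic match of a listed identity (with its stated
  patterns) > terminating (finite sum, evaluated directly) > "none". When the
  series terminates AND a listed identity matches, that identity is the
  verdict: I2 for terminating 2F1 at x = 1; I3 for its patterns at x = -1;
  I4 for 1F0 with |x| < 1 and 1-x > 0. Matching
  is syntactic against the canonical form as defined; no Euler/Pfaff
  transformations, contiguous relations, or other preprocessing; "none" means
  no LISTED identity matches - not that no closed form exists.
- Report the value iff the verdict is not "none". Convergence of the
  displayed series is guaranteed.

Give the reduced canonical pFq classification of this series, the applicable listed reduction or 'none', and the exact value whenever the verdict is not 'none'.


The series (x = -\frac{1}{6}) is 2F1: upper {1, 1}, lower {2}, prefactor \frac{1}{7}. Verdict: logarithm (I6) fires (the logarithm: parameters (1,1;2), x = -\frac{1}{6}). Exact value: \frac{6}{7} \cdot \ln\left(\frac{7}{6}\right).

Structural cue: t_0 = \frac{1}{7} here, and the factorial ratio (C = 1/7) (k+a-1)!/(a-1)! is a rising factorial (a)_k.
Term ratio: r(k) = -\frac{1}{6} * (k+1) (k+1) / [(k+2) (k+1)] - poly over poly, x = -\frac{1}{6} from leading terms; C = \frac{1}{7} at k = 0.


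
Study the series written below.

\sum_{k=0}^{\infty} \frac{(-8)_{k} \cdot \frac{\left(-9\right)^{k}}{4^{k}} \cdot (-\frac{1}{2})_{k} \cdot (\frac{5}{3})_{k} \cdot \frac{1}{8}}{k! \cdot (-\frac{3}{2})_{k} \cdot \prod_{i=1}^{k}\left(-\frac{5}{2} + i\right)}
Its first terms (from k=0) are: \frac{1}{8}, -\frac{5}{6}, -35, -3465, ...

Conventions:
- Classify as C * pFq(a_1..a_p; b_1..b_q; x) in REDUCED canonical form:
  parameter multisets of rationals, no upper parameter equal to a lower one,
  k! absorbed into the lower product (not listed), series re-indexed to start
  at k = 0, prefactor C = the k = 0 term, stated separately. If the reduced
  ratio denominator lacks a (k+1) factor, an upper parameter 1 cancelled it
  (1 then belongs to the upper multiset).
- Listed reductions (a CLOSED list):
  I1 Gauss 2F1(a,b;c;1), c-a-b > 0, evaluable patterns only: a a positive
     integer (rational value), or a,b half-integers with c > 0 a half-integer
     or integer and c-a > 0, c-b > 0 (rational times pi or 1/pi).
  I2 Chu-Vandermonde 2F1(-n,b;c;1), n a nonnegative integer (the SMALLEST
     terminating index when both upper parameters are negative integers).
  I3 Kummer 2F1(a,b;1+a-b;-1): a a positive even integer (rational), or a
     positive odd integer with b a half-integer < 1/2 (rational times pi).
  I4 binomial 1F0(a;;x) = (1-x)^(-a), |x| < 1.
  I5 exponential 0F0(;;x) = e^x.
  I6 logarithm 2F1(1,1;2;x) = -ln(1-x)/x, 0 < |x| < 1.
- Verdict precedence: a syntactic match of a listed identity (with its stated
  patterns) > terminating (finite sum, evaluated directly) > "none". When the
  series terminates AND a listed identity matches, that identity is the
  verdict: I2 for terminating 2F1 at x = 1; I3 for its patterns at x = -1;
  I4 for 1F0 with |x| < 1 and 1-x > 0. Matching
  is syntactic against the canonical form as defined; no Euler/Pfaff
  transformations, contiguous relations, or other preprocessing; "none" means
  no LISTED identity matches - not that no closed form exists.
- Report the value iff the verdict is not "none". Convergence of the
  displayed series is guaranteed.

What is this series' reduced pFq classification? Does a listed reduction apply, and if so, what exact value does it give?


At argument -\frac{9}{4}: a 3F2 with upper {-8, -\frac{1}{2}, \frac{5}{3}}, lower {-\frac{3}{2}, -\frac{3}{2}}, scaled by C = \frac{1}{8}. Verdict: terminating at k = 8: the factor (-8)_k kills every later term; summing the 9 survivors is exact. Its exact value is -\frac{132476305}{48}.

Key observation: from the first term \frac{1}{8}: the two geometric factors (prefactor 1/8) combine into one argument.
Ratio: r(k) = -\frac{9}{4} * (k-8) (k-\frac{1}{2}) (k+\frac{5}{3}) / [(k-\frac{3}{2}) (k-\frac{3}{2}) (k+1)] - rational in k. x = -\frac{9}{4}; t_0 = \frac{1}{8}; negate the roots.


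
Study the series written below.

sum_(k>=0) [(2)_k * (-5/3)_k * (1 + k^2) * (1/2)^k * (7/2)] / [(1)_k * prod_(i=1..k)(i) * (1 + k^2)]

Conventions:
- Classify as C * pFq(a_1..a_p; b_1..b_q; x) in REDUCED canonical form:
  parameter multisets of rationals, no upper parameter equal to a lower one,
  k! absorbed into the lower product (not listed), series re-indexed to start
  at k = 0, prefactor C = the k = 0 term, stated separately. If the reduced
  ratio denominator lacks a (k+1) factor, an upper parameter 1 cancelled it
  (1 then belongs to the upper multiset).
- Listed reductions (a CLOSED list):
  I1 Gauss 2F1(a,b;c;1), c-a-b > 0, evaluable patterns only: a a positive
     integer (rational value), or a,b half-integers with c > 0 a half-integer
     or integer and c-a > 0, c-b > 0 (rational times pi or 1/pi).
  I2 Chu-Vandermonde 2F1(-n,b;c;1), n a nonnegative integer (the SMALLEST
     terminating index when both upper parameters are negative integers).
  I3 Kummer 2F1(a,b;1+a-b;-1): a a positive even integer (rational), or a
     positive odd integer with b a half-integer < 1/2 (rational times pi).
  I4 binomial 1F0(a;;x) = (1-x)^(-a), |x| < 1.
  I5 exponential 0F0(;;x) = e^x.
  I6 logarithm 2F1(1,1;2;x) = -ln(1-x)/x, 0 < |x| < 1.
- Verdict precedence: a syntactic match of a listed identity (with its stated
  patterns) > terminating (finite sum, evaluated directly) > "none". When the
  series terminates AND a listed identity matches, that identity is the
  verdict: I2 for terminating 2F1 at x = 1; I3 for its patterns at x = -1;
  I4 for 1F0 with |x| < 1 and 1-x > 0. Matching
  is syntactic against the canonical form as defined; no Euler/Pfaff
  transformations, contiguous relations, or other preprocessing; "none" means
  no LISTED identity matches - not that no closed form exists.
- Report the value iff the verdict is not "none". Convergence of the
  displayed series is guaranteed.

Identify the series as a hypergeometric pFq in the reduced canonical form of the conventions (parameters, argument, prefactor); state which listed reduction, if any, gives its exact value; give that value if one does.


Canonical form: C = 7/2 times 2F1 with upper {-5/3, 2}, lower {1}, x = 1/2. Verdict: none here - no I1-I6 shape fits x = 1/2 with lower {1}.

Structural cue: x = (1/2) and k^2 + 1 divides numerator and denominator alike; C = 7/2 after cancelling.
Term ratio: r(k) = (1/2) * (k-5/3) (k+2) / [(k+1) (k+1)] - poly over poly, x = (1/2) from leading terms; C = 7/2 at k = 0.


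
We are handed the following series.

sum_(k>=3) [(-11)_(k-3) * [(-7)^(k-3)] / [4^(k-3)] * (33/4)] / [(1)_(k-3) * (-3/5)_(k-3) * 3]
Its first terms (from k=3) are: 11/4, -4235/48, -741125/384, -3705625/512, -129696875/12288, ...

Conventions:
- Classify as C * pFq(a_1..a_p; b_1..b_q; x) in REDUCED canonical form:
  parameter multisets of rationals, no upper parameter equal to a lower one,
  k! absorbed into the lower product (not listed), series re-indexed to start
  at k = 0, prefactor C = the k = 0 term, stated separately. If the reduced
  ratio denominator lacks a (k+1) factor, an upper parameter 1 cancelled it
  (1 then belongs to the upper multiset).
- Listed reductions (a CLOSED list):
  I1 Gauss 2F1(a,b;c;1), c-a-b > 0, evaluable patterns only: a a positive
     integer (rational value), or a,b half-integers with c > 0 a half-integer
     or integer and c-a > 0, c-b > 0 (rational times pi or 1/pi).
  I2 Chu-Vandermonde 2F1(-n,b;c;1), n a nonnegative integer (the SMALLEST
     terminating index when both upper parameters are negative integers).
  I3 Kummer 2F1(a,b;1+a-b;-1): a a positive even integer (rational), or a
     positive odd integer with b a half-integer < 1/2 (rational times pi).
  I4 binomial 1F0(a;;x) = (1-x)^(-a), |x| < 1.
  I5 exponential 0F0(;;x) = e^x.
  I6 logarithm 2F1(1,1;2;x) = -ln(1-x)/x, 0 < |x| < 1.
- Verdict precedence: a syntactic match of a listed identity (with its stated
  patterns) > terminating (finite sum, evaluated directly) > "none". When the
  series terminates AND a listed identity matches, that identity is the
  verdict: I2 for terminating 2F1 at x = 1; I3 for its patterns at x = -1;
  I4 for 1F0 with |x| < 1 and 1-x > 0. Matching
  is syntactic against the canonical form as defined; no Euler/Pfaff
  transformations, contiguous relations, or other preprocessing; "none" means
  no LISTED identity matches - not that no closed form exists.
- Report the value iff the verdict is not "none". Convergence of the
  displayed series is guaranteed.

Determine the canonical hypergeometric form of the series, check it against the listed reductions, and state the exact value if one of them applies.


The series (x = -7/4) is 1F1: upper {-11}, lower {-3/5}, prefactor 11/4. Verdict: terminating - upper parameter -11 makes this a finite sum (last index 11), evaluated exactly. Sum: -3855818821318090517941/123416898862841856.

Structural cue: from the first term 11/4: the two geometric factors (prefactor 11/4) combine into one argument.
Consecutive-term ratio: r(k) = (-7/4) * (k-11) / [(k-3/5) (k+1)] - rational in k. x = (-7/4); t_0 = 11/4; negate the roots.


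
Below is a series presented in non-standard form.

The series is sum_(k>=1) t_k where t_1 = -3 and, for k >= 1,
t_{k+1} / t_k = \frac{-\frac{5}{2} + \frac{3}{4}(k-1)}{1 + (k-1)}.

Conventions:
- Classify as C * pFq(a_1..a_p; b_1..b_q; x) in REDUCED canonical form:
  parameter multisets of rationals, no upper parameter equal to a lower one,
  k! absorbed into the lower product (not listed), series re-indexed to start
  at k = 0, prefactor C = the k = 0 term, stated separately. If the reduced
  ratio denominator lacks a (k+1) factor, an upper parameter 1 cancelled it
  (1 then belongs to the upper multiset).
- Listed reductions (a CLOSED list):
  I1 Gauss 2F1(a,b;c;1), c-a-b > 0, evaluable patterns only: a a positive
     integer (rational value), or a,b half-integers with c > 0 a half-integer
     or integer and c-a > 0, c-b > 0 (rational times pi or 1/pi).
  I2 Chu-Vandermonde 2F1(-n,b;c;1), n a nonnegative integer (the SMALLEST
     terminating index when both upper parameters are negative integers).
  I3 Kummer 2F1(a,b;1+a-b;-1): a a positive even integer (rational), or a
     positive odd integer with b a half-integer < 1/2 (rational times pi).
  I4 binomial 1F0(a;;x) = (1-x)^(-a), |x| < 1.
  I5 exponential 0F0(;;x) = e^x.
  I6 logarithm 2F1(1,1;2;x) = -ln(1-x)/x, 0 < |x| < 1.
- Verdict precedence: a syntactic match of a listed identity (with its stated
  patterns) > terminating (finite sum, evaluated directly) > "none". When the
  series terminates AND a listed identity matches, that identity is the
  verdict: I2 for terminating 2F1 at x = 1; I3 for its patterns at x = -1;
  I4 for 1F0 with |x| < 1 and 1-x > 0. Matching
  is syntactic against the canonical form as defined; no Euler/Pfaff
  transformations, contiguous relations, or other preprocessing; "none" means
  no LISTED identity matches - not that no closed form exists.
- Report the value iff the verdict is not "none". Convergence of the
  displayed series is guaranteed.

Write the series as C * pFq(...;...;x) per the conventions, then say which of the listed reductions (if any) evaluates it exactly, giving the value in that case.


Classification (C = -3): 1F0 with upper {-\frac{10}{3}}, lower {-}, argument x = \frac{3}{4}. Verdict: this is the I4 binomial reduction (the 1F0 binomial series: exponent 10/3, x = \frac{3}{4}). Value: \left(-3\right) \cdot \left(\frac{1}{4}\right)^{\frac{10}{3}}.

First insight: with t_0 = -3, factor the ratio over Q (prefactor -3): negated roots = parameters.
Ratio: r(k) = \frac{3}{4} * (k-\frac{10}{3}) / [(k+1)] ; factor over Q: parameters, x = \frac{3}{4}, and C = -3.


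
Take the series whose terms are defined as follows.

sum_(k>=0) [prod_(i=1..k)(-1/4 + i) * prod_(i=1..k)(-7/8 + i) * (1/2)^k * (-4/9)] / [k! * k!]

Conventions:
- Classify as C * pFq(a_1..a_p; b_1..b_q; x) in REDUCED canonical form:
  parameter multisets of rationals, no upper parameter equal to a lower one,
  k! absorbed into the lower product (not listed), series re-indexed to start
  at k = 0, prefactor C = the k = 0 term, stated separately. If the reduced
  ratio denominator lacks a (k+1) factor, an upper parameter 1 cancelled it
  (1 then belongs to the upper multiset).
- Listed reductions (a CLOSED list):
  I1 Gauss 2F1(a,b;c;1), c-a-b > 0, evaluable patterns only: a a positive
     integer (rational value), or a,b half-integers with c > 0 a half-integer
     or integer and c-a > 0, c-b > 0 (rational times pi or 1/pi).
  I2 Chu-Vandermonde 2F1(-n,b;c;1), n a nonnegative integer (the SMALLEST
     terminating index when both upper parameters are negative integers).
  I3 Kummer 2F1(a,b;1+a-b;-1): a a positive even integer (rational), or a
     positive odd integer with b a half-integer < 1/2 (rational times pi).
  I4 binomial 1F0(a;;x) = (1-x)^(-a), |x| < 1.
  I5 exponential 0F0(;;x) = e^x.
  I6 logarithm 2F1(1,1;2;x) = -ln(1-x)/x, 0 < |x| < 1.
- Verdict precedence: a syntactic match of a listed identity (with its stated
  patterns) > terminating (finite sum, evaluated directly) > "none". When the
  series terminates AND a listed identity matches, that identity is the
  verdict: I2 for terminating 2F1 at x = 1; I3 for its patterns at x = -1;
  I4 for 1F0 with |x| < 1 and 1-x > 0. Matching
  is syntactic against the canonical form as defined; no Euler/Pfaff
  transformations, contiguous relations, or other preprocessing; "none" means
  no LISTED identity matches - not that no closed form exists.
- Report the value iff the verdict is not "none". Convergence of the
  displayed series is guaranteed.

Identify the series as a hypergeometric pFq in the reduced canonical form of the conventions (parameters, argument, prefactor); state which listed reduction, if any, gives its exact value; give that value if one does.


With C = -4/9: the canonical form is 2F1(1/8, 3/4; 1; 1/2). Verdict: none here - no I1-I6 shape fits x = 1/2 with lower {1}.

First insight: with t_0 = -4/9, the running product (C = -4/9) telescopes to a rising factorial.
Consecutive-term ratio: r(k) = (1/2) * (k+1/8) (k+3/4) / [(k+1) (k+1)] - rational in k. x = (1/2); t_0 = -4/9; negate the roots.


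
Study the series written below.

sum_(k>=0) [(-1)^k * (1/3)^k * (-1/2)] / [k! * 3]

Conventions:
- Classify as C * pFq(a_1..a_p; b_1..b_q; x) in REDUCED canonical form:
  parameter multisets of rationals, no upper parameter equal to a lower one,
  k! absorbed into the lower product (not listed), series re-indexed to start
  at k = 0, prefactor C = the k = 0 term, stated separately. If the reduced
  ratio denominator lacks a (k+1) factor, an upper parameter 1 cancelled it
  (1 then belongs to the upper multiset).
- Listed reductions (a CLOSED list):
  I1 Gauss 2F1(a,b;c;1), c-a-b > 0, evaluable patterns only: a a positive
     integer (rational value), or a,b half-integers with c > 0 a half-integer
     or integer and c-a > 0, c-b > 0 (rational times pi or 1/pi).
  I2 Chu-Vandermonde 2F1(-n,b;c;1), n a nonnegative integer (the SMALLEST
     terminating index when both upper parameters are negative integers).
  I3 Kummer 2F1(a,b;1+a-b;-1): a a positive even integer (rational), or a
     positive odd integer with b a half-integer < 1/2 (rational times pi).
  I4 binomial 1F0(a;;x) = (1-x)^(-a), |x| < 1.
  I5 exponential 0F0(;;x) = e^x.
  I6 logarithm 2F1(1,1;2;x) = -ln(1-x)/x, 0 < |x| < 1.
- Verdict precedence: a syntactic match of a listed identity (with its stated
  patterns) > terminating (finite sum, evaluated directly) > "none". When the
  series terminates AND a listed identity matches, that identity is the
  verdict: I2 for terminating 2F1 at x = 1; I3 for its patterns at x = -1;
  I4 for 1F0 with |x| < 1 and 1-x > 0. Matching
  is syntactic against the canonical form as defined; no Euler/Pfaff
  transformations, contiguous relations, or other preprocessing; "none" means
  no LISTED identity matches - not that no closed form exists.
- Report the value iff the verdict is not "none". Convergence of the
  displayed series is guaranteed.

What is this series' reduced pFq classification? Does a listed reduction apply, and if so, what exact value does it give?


First insight: with t_0 = -1/6, the (-1)^k factor (C = -1/6, x = -1/3) folds into the argument's sign.
Term ratio: r(k) = (-1/3) * 1 / [(k+1)] - poly over poly, x = (-1/3) from leading terms; C = -1/6 at k = 0.

At argument -1/3: a 0F0 with upper {-}, lower {-}, scaled by C = -1/6. Verdict: exponential (I5) matches (the 0F0 exponential series at x = -1/3). Its exact value is (-1/6) * e^(-1/3).


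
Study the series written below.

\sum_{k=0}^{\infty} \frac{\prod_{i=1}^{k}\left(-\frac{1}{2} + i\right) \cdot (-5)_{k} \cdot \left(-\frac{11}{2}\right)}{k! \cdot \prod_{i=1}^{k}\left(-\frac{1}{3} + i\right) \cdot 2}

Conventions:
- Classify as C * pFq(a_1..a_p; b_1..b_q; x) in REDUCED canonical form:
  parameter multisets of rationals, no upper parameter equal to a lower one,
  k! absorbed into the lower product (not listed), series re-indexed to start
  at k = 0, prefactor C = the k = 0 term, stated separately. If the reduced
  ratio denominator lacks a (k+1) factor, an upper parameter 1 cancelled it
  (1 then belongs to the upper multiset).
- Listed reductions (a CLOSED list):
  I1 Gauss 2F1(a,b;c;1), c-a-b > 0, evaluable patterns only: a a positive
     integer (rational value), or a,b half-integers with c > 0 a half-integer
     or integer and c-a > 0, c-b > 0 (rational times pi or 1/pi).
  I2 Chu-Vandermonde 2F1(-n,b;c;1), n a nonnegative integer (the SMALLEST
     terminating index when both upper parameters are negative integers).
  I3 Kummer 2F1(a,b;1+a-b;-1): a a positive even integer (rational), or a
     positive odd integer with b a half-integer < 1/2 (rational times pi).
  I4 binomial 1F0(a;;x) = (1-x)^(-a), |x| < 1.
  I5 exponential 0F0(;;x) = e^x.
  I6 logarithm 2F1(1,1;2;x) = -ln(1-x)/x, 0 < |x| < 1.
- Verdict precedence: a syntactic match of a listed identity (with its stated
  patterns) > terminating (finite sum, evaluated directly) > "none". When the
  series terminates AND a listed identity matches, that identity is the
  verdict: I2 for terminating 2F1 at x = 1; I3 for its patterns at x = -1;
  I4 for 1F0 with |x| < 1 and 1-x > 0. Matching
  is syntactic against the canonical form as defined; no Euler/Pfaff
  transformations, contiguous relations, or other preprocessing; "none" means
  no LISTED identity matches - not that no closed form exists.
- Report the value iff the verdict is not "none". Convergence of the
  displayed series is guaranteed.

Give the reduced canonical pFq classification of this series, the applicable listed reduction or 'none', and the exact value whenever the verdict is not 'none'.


Canonical form: C = -\frac{11}{4} times 2F1 with upper {-5, \frac{1}{2}}, lower {\frac{2}{3}}, x = 1. Verdict at x = 1: the Chu-Vandermonde identity I2 matches (terminating 2F1 at x = 1 with n = 5, b = 1/2, c = \frac{2}{3}). Its exact value is -\frac{1235}{4096}.

The tell: t_0 = -\frac{11}{4} here, and the running product (prefactor -11/4) telescopes to a rising factorial.
Term ratio: r(k) = 1 * (k-5) (k+\frac{1}{2}) / [(k+\frac{2}{3}) (k+1)] - rational in k, leading ratio 1; with t_0 = -\frac{11}{4}, classification follows.


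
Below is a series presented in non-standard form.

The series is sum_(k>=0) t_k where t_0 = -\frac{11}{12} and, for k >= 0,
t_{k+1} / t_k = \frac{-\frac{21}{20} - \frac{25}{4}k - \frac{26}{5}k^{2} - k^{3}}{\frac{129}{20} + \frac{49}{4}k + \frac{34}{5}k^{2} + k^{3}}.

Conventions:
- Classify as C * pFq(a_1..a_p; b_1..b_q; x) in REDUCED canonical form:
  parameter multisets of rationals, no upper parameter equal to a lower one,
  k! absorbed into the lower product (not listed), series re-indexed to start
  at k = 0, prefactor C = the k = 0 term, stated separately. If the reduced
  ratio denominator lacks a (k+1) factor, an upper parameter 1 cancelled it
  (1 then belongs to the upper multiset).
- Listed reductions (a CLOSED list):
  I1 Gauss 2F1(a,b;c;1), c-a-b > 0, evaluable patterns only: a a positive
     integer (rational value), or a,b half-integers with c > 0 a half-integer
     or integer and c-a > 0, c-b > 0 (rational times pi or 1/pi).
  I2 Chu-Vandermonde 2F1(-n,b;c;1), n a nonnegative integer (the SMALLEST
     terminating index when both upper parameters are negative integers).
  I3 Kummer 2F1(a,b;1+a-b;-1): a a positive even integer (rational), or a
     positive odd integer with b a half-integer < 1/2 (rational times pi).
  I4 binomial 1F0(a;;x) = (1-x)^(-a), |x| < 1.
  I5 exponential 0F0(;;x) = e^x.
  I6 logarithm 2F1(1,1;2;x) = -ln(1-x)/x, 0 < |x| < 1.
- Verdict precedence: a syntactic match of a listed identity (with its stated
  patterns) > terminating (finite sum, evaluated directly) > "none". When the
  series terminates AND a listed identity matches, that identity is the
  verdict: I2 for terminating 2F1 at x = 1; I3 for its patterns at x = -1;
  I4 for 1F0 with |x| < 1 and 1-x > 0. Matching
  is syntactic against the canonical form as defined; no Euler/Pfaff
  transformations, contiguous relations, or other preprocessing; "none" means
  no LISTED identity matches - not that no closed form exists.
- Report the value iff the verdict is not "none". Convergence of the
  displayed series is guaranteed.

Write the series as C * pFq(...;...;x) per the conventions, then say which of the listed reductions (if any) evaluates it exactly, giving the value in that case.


Structural cue: t_0 being -\frac{11}{12}, cancel k + 3/2 from the displayed ratio first; then C = -11/12.
Term ratio: r(k) = -1 * (k+\frac{1}{5}) (k+\frac{7}{2}) / [(k+\frac{43}{10}) (k+1)] - rational; roots negated = parameters, x = -1, C = -\frac{11}{12}.

This is -\frac{11}{12} * 2F1(\frac{1}{5}, \frac{7}{2}; \frac{43}{10}; -1) in reduced canonical form. Verdict: none - at argument -1 the multisets {\frac{1}{5}, \frac{7}{2}} ; {\frac{43}{10}} match no listed identity.


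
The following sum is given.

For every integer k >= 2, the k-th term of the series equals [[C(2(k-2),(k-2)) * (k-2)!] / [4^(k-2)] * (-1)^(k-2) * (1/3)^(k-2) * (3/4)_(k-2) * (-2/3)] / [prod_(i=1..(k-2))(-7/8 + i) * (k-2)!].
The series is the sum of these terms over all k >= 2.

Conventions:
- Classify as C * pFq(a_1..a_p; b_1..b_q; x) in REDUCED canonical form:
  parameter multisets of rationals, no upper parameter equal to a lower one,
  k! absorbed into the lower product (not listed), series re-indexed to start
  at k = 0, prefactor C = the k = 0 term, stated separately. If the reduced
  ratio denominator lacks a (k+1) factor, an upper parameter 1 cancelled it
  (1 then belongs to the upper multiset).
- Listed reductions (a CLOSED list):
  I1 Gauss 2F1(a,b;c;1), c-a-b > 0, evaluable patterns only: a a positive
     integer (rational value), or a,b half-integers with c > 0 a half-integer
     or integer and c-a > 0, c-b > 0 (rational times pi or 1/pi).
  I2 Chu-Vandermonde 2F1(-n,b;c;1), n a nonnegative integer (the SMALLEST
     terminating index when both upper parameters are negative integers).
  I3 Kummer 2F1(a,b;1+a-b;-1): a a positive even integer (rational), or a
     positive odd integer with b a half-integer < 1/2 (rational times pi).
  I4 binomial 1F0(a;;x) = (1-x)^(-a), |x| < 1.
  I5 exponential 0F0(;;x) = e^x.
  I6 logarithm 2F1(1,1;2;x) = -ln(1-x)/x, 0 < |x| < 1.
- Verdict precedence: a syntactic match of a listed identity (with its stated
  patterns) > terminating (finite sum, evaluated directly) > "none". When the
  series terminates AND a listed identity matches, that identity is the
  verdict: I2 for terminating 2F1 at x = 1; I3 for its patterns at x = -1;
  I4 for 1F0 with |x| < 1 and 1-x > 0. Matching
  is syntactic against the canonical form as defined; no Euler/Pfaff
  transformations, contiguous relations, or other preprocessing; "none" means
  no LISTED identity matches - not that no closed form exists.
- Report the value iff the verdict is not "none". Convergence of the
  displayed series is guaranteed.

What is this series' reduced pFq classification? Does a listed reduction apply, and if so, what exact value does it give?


Classification (C = -2/3): 2F1 with upper {1/2, 3/4}, lower {1/8}, argument x = -1/3. Verdict: none (x = -1/3): each listed identity misses the multisets {1/2, 3/4} ; {1/8}.

The tell: x = (-1/3) and C(2k,k) (C = -2/3) equals 4^k (1/2)_k / k!.
Ratio: r(k) = (-1/3) * (k+1/2) (k+3/4) / [(k+1/8) (k+1)] - rational in k, leading ratio (-1/3); with t_0 = -2/3, classification follows.


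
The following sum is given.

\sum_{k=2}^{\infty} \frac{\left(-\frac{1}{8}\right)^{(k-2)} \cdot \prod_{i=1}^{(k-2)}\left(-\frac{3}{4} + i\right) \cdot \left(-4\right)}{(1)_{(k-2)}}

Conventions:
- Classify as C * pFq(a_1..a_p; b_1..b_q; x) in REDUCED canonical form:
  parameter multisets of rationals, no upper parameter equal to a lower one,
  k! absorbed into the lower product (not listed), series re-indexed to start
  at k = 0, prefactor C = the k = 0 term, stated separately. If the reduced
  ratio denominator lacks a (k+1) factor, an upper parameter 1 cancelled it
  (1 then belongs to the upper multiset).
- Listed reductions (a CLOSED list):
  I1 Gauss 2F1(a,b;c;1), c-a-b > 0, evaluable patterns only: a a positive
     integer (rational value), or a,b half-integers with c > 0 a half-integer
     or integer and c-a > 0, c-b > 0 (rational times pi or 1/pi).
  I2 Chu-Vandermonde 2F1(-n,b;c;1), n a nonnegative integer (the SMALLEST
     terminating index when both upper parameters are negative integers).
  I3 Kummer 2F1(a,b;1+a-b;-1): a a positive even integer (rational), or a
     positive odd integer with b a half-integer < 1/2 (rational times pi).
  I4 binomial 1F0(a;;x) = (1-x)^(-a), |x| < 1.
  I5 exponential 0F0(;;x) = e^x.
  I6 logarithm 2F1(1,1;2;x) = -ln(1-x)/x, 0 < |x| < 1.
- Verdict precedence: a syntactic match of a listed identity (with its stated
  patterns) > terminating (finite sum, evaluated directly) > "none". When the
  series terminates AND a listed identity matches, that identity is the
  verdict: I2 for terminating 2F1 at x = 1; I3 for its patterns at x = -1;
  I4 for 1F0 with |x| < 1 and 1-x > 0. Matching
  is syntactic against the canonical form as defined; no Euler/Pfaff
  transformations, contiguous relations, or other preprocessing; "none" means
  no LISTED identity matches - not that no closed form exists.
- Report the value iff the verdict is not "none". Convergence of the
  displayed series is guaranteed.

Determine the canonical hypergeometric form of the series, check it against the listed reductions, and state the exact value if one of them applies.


Reduced: x = -\frac{1}{8}, 1F0, upper = {\frac{1}{4}}, lower = {-}, C = -4. Verdict: the binomial series (I4) applies (the 1F0 binomial series: exponent -1/4, x = -\frac{1}{8}). Exact value: \left(-4\right) \cdot \left(\frac{9}{8}\right)^{-\frac{1}{4}}.

Key step: t_0 being -4, the running product (prefactor -4) telescopes to a rising factorial.
Consecutive-term ratio: r(k) = -\frac{1}{8} * (k+\frac{1}{4}) / [(k+1)] - rational in k, leading ratio -\frac{1}{8}; with t_0 = -4, classification follows.


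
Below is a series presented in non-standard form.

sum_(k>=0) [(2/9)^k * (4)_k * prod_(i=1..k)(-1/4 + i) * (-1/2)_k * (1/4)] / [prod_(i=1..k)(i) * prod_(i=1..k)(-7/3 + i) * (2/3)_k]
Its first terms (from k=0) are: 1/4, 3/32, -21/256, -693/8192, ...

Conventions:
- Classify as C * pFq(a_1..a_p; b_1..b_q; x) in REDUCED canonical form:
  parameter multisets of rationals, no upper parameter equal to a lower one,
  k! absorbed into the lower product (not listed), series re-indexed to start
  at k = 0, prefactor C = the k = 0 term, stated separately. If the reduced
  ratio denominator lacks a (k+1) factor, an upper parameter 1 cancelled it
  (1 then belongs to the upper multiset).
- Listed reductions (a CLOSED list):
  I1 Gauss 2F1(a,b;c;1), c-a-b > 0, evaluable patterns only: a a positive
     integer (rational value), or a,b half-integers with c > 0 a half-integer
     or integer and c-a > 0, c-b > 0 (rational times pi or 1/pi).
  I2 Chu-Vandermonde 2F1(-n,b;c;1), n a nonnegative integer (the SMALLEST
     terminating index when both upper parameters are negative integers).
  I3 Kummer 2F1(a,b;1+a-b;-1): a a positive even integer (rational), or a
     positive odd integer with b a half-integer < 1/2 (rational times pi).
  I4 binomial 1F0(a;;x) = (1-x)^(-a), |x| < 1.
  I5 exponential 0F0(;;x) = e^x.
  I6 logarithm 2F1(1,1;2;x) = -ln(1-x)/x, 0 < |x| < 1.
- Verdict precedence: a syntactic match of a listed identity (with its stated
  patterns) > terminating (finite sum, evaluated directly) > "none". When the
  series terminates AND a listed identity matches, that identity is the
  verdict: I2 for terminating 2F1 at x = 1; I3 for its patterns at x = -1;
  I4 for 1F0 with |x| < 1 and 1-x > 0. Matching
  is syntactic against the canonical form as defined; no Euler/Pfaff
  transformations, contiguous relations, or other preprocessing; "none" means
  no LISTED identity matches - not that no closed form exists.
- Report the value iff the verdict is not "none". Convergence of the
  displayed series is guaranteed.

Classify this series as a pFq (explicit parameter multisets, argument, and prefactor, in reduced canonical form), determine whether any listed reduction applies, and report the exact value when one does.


Classification (C = 1/4): 3F2 with upper {-1/2, 3/4, 4}, lower {-4/3, 2/3}, argument x = 2/9. Verdict: none - at argument 2/9 the multisets {-1/2, 3/4, 4} ; {-4/3, 2/3} match no listed identity.

Key step: x = (2/9) and the product of the first k integers (prefactor 1/4) is k!.
Step ratio: r(k) = (2/9) * (k-1/2) (k+3/4) (k+4) / [(k-4/3) (k+2/3) (k+1)] - poly over poly, x = (2/9) from leading terms; C = 1/4 at k = 0.


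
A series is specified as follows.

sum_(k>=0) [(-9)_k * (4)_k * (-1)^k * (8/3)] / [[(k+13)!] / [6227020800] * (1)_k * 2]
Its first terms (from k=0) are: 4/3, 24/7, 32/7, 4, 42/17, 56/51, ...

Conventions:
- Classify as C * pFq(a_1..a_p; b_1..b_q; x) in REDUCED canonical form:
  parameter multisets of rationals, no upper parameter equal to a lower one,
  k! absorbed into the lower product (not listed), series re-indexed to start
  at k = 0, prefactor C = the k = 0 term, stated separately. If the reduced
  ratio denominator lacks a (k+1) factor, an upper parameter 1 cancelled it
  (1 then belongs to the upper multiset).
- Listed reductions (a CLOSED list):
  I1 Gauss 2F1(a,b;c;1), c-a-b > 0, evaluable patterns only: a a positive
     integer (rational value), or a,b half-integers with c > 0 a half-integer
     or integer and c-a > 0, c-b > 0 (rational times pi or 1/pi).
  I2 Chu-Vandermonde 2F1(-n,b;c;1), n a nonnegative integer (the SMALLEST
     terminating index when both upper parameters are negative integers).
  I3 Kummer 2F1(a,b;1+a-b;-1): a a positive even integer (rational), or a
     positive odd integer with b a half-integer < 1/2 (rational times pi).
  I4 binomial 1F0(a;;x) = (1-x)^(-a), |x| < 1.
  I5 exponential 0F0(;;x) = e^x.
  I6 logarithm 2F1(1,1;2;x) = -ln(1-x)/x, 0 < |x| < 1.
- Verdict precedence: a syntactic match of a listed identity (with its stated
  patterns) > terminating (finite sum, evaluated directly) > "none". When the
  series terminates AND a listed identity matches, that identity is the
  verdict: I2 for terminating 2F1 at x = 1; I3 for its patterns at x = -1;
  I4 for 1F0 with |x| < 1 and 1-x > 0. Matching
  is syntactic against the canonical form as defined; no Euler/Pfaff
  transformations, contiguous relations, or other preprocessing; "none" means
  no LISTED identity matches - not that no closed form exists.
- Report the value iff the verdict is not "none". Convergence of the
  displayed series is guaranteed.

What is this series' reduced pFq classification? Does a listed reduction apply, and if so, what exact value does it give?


The tell: t_0 = 4/3 here, and (1)_k (prefactor 4/3) is k! itself.
Adjacent-term ratio: r(k) = (-1) * (k-9) (k+4) / [(k+14) (k+1)] ; factor over Q: parameters, x = (-1), and C = 4/3.

Reduced: x = -1, 2F1, upper = {-9, 4}, lower = {14}, C = 4/3. Verdict: the Kummer evaluation I3 applies (x = -1; c = 14 equals 1+a-b for upper {-9, 4}: listed pattern). Value: 52/3.


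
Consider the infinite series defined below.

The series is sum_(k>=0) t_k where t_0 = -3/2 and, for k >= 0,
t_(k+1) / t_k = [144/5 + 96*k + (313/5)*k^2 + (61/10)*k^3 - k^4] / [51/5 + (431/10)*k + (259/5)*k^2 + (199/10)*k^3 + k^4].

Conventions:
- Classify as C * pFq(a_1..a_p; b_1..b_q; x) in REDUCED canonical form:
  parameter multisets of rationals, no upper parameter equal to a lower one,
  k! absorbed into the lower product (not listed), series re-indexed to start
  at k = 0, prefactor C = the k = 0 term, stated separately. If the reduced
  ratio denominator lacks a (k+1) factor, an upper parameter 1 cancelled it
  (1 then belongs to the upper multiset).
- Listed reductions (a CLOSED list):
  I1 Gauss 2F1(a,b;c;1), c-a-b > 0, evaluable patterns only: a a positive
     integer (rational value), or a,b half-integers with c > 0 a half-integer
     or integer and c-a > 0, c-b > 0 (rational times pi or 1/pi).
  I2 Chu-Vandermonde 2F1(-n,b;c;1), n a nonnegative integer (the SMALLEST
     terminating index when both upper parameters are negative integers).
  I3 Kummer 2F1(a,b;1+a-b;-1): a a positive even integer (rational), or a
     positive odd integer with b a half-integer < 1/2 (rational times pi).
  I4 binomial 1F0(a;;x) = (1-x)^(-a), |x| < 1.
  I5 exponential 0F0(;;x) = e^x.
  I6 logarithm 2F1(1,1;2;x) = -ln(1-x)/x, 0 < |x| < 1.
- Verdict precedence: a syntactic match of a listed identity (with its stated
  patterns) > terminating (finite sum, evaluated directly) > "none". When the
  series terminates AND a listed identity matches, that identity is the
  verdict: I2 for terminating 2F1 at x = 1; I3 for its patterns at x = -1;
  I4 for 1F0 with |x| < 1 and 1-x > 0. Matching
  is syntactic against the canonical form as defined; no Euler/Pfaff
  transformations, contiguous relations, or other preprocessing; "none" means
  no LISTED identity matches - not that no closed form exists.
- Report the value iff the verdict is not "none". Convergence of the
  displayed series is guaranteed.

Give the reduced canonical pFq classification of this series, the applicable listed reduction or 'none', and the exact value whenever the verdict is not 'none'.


At argument -1: a 2F1 with upper {-12, 4}, lower {17}, scaled by C = -3/2. Verdict: this is Kummer (I3) (x = -1; c = 17 equals 1+a-b for upper {-12, 4}: listed pattern). Hence: -30.

Structural cue: with t_0 = -3/2, the parameter 2/5 appears in both the upper and lower lists and cancels (alongside the other common factor).
Step ratio: r(k) = (-1) * (k-12) (k+4) / [(k+17) (k+1)] ; factor over Q: parameters, x = (-1), and C = -3/2.


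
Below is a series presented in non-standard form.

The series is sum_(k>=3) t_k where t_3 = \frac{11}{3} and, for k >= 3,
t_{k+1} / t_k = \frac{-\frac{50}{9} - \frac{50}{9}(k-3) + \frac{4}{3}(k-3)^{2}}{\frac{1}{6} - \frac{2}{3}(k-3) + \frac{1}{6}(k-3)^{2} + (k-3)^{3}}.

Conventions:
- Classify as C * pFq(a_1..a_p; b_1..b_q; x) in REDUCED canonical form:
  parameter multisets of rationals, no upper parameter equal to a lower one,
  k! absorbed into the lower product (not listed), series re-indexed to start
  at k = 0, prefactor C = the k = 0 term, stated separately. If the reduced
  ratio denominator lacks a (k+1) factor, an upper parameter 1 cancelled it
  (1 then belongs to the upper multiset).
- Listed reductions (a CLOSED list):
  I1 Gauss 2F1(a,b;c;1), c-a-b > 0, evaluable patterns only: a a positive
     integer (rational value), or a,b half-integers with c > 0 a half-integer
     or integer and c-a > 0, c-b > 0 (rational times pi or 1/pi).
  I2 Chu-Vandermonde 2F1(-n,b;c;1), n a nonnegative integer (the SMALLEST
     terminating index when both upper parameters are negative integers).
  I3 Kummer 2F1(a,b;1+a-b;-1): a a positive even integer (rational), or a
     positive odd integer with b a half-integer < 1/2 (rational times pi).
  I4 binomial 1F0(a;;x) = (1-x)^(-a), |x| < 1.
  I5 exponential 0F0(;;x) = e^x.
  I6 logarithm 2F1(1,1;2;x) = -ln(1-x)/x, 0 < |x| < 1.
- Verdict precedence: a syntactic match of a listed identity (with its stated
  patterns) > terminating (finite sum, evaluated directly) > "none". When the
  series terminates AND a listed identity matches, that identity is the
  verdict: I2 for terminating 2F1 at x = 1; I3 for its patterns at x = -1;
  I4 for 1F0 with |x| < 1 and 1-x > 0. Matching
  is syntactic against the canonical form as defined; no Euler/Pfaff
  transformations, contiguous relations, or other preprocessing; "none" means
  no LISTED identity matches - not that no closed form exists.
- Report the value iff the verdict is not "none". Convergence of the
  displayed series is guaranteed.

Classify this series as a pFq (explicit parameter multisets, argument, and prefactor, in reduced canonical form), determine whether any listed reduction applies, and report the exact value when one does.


Reduced: x = \frac{4}{3}, 2F2, upper = {-5, \frac{5}{6}}, lower = {-\frac{1}{2}, -\frac{1}{3}}, C = \frac{11}{3}. Verdict: terminating. With -5 upstairs the series is a 6-term polynomial sum; evaluated term by term. Its exact value is -\frac{7706611}{76545}.

First insight: x = \frac{4}{3} and factor the ratio over Q (C = 11/3, x = 4/3): negated roots = parameters.
Term ratio: r(k) = \frac{4}{3} * (k-5) (k+\frac{5}{6}) / [(k-\frac{1}{2}) (k-\frac{1}{3}) (k+1)] - poly over poly, x = \frac{4}{3} from leading terms; C = \frac{11}{3} at k = 0.


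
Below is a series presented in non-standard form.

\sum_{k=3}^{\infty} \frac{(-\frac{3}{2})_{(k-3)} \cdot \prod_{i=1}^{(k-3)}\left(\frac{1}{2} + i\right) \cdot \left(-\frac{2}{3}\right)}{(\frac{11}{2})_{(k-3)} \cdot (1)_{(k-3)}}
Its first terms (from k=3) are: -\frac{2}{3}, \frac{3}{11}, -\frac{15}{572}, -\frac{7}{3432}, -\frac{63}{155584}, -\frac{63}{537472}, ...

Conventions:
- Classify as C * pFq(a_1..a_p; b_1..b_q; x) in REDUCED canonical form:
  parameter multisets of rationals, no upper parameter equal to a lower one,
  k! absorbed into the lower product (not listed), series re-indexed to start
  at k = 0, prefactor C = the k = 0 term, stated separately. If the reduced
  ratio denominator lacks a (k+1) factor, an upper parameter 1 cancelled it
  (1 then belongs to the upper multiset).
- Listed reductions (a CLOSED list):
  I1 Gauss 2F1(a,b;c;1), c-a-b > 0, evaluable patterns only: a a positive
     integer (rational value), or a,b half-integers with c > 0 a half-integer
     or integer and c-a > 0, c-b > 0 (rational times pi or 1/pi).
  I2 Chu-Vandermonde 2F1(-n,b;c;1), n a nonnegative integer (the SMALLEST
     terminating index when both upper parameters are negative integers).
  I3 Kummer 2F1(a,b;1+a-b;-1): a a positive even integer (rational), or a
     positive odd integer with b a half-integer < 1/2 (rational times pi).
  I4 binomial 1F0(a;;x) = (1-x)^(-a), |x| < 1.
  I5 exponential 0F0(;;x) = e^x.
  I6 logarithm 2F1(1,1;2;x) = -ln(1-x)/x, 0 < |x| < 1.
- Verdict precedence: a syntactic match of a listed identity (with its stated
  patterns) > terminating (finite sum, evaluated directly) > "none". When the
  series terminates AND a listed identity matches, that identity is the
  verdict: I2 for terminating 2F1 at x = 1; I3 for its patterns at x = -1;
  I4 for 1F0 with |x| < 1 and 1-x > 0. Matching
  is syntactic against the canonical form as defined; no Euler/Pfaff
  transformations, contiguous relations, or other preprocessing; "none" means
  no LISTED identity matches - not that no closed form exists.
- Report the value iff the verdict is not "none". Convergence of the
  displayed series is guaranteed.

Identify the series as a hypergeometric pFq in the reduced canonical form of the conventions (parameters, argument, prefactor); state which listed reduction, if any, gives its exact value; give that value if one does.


Prefactor -\frac{2}{3}, argument 1: 2F1 with upper {-\frac{3}{2}, \frac{3}{2}} over lower {\frac{11}{2}}. Verdict: this is Gauss's theorem I1 (half-integer case) (x = 1; upper {-\frac{3}{2}, \frac{3}{2}} half-integers, c = \frac{11}{2} in the evaluable pattern). Its exact value is \left(-\frac{2205}{16384}\right) \cdot \pi.

Key observation: with t_0 = -\frac{2}{3}, (1)_k (prefactor -2/3) is k! itself.
Consecutive-term ratio: r(k) = 1 * (k-\frac{3}{2}) (k+\frac{3}{2}) / [(k+\frac{11}{2}) (k+1)] - poly over poly, x = 1 from leading terms; C = -\frac{2}{3} at k = 0.
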